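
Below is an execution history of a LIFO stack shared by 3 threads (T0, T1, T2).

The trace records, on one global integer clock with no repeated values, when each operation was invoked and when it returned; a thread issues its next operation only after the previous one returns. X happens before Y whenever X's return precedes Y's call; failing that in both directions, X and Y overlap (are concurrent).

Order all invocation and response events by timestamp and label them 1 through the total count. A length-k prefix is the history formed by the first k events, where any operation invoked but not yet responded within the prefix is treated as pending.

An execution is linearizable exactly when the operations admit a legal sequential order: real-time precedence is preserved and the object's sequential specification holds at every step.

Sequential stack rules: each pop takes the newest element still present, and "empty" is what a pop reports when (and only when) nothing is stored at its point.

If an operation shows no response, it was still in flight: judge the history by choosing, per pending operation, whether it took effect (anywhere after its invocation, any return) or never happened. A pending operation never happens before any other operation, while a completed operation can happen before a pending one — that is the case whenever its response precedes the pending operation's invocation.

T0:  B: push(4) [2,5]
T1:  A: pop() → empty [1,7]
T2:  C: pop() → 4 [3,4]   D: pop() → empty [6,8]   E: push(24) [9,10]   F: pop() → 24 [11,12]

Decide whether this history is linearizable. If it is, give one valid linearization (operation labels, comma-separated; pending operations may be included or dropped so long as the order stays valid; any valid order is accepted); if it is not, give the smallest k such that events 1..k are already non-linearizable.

linearizable — witness: A, B, C, D, E, F

after step 1 (A pop() → empty): stack <>
after step 2 (B push(4)): stack <4>
after step 3 (C pop() → 4): stack <>
after step 4 (D pop() → empty): stack <>
after step 5 (E push(24)): stack <24>
after step 6 (F pop() → 24): stack <>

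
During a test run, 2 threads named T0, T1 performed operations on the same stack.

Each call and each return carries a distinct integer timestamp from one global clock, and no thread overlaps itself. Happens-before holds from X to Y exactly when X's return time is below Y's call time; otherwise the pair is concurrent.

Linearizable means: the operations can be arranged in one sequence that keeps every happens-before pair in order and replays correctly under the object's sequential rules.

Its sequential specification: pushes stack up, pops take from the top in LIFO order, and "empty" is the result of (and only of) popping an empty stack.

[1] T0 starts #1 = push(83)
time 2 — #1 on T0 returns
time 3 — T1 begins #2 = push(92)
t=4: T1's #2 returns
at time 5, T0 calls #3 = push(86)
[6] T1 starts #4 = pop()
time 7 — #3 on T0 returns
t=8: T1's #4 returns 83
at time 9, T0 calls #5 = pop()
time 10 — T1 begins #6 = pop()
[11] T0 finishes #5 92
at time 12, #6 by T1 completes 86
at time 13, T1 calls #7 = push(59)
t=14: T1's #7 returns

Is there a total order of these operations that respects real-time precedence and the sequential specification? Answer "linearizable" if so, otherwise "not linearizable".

not linearizable

already the first 8 events (up to #4's response at time 8) admit no linearization; the first 7 still do
2 orders of the 4 completed stack ops respect real time; none is legal
one such order, #1, #2, #3, #4, breaks at step 4 where #4 pop() → 83 is illegal
one such order, #1, #2, #4, #3, breaks at step 3 where #4 pop() → 83 is illegal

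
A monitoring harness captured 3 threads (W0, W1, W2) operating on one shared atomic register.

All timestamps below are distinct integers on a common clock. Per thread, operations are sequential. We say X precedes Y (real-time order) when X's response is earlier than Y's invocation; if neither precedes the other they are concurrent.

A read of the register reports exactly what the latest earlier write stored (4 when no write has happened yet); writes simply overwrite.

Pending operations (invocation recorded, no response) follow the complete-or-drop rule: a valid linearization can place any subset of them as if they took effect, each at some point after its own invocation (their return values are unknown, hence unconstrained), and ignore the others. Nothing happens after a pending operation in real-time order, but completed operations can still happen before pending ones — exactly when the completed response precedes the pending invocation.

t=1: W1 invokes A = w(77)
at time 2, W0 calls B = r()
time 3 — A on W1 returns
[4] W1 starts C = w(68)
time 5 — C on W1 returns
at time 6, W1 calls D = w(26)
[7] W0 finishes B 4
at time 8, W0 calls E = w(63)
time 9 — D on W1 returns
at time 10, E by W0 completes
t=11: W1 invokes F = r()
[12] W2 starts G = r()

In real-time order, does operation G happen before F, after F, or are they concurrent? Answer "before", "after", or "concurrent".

concurrent

G spans [12,…), F spans [11,…)
the intervals overlap in both directions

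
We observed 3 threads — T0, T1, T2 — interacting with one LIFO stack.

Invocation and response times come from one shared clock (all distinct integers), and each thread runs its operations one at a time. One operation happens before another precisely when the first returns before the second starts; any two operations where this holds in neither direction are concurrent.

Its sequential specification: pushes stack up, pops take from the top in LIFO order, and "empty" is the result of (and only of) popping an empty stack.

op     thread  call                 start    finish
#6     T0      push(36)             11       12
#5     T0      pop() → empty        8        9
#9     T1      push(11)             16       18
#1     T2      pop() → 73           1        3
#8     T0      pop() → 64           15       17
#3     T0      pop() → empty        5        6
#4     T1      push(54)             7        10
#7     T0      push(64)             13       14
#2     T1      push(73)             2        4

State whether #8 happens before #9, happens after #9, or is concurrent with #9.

concurrent

#8 spans [15,17], #9 spans [16,18]
the intervals overlap in both directions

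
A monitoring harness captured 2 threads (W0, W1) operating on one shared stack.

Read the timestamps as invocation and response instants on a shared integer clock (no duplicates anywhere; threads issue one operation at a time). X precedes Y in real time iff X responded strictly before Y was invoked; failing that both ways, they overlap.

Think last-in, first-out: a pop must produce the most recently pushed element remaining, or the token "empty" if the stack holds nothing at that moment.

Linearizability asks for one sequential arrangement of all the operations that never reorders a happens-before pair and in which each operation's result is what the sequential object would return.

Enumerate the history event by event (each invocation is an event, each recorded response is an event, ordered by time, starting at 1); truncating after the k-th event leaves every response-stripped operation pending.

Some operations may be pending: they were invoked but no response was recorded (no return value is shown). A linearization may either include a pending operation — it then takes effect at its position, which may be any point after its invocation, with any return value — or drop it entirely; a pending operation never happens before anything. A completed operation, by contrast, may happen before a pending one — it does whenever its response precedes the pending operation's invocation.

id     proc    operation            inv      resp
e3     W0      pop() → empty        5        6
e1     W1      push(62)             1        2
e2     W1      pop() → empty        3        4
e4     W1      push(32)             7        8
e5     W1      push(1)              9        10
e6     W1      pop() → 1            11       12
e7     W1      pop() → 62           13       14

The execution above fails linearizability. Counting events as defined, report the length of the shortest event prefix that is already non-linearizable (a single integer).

events 1..3 are still linearizable — one witness is e1:
step 1: e1 push(62) — stack <62>
event 4 — e2's response, time 4 — after it, nothing linearizes
one such order, e1, e2, breaks at step 2 where e2 pop() → empty is illegal

4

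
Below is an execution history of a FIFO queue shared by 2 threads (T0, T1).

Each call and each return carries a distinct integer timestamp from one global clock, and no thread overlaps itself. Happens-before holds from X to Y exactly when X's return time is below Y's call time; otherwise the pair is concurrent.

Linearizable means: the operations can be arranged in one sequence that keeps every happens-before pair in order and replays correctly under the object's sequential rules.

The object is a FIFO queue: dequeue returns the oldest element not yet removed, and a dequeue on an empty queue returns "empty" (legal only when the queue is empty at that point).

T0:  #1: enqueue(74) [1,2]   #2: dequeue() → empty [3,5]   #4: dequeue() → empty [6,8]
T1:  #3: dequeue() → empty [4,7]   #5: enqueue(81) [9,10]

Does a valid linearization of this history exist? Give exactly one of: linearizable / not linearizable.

not linearizable

already the first 7 events (up to #3's response at time 7) admit no linearization; the first 6 still do
the 3 completed operations admit 2 real-time orders; each fails the FIFO queue replay
completion choices over the 1 pending operation (#4) were checked; none helps
for example #1, #2, #3 (pending dropped) fails at step 2: #2 dequeue() → empty is not legal there
for example #1, #3, #2 (pending dropped) fails at step 2: #3 dequeue() → empty is not legal there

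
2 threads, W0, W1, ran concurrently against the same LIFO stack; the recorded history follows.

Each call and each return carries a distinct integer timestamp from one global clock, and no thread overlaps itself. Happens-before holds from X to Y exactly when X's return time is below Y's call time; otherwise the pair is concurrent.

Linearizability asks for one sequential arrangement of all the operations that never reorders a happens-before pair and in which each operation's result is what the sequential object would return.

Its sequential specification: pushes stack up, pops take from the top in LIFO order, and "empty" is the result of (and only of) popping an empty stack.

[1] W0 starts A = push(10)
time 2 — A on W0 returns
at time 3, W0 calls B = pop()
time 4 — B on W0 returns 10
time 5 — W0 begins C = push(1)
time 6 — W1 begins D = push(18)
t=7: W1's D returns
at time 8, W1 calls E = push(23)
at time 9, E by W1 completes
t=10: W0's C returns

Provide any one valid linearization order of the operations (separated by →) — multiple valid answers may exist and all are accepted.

after step 1 (A push(10)): stack <10>
after step 2 (B pop() → 10): stack <>
after step 3 (C push(1)): stack <1>
after step 4 (D push(18)): stack <1,18>
after step 5 (E push(23)): stack <1,18,23>

A → B → C → D → E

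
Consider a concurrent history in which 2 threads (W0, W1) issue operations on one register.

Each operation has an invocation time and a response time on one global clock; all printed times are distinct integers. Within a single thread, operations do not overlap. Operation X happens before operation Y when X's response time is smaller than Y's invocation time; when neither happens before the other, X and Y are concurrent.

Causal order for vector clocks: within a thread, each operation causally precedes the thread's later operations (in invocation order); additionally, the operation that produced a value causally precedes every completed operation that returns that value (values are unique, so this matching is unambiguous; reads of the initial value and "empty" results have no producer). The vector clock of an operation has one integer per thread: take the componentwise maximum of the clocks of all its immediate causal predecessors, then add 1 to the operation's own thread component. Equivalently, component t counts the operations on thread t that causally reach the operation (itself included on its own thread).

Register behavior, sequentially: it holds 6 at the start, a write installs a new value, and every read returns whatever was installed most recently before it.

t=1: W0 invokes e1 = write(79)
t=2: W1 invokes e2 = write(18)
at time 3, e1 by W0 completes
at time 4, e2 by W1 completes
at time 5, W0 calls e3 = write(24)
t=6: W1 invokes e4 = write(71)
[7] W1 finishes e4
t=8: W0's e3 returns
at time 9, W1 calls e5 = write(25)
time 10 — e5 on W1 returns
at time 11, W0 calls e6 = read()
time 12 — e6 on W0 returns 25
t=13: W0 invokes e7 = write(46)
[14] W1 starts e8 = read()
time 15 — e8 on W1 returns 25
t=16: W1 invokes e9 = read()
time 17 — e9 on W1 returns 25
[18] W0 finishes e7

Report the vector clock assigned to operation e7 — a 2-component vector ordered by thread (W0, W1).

(4, 3)

VC(e2, invoked at 2): no causal predecessors; +1 on W1 → (0, 1)
VC(e1, invoked at 1): no causal predecessors; +1 on W0 → (1, 0)
e4 (invocation 6): componentwise max over VC(e2)=(0, 1), +1 at W1, giving (0, 2)
e3 (invocation 5): componentwise max over VC(e1)=(1, 0), +1 at W0, giving (2, 0)
e5 (invocation 9): componentwise max over VC(e4)=(0, 2), +1 at W1, giving (0, 3)
e8 (invocation 14): componentwise max over VC(e5)=(0, 3), +1 at W1, giving (0, 4)
e9 (invocation 16): componentwise max over VC(e5)=(0, 3), VC(e8)=(0, 4), +1 at W1, giving (0, 5)
e6 (invocation 11): componentwise max over VC(e3)=(2, 0), VC(e5)=(0, 3), +1 at W0, giving (3, 3)
e7 (invocation 13): componentwise max over VC(e6)=(3, 3), +1 at W0, giving (4, 3)
target: VC(e7) = (4, 3)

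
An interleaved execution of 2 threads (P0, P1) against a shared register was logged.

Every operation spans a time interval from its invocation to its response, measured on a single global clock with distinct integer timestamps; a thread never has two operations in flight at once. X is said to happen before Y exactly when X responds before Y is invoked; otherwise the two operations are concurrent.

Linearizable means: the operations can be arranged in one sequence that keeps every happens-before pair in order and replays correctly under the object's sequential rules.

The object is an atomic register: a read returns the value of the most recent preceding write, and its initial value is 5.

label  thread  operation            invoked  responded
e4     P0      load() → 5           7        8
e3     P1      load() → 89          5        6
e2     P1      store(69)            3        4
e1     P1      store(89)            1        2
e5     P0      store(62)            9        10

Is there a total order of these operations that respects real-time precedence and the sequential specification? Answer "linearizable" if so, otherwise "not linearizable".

not linearizable

cut after 5 events: linearizable; cut after 6 events (e3 responds, time 6): not linearizable
exhaustive check: the 3 completed register ops admit one real-time order; illegal
one such order, e1, e2, e3, breaks at step 3 where e3 load() → 89 is illegal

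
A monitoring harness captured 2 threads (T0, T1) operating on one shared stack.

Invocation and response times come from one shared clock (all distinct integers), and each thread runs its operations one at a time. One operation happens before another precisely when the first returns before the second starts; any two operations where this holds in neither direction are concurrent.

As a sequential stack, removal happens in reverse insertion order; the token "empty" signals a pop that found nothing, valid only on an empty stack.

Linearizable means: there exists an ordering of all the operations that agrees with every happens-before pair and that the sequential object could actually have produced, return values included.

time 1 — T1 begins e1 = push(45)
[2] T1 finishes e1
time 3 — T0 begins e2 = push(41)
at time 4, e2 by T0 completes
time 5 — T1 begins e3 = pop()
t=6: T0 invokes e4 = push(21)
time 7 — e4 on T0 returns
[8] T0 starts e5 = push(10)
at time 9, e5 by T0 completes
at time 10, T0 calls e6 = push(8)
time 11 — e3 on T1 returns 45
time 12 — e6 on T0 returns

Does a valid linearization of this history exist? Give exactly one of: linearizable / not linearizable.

prefix check: 1..10 passes, 1..11 fails once e3's time-11 response joins
no legal order exists: 3 real-time-consistent candidates over 5 completed stack operations, all rejected
no escape via the 1 pending operation (e6): every completion choice fails
for example e1, e2, e3, e4, e5 (pending dropped) fails at step 3: e3 pop() → 45 is not legal there
for example e1, e2, e4, e3, e5 (pending dropped) fails at step 4: e3 pop() → 45 is not legal there

not linearizable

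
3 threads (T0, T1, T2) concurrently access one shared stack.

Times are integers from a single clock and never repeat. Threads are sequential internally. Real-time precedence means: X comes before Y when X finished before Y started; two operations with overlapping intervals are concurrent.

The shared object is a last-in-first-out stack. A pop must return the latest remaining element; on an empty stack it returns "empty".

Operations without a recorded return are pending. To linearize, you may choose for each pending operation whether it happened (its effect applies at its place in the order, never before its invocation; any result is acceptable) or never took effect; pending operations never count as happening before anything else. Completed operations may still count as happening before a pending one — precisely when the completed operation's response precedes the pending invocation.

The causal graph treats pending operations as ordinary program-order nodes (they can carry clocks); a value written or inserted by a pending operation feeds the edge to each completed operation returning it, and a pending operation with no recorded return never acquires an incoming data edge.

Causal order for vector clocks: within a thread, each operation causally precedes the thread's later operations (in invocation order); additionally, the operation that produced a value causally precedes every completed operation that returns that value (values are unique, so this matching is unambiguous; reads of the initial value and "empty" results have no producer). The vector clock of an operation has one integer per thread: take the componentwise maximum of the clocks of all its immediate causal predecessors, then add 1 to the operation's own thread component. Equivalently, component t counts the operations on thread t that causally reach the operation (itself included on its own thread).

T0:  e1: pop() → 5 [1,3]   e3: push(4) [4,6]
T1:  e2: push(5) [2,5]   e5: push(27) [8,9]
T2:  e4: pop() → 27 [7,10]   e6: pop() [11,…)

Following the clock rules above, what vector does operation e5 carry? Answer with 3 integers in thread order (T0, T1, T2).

root op e2, invoked 2: fresh clock plus T1's own tick → (0, 1, 0)
e5 (invocation 8): componentwise max over VC(e2)=(0, 1, 0), +1 at T1, giving (0, 2, 0)
e1 (invocation 1): componentwise max over VC(e2)=(0, 1, 0), +1 at T0, giving (1, 1, 0)
e4 (invocation 7): componentwise max over VC(e5)=(0, 2, 0), +1 at T2, giving (0, 2, 1)
e3 (invocation 4): componentwise max over VC(e1)=(1, 1, 0), +1 at T0, giving (2, 1, 0)
e6 (invocation 11): componentwise max over VC(e4)=(0, 2, 1), +1 at T2, giving (0, 2, 2)
target: VC(e5) = (0, 2, 0)

(0, 2, 0)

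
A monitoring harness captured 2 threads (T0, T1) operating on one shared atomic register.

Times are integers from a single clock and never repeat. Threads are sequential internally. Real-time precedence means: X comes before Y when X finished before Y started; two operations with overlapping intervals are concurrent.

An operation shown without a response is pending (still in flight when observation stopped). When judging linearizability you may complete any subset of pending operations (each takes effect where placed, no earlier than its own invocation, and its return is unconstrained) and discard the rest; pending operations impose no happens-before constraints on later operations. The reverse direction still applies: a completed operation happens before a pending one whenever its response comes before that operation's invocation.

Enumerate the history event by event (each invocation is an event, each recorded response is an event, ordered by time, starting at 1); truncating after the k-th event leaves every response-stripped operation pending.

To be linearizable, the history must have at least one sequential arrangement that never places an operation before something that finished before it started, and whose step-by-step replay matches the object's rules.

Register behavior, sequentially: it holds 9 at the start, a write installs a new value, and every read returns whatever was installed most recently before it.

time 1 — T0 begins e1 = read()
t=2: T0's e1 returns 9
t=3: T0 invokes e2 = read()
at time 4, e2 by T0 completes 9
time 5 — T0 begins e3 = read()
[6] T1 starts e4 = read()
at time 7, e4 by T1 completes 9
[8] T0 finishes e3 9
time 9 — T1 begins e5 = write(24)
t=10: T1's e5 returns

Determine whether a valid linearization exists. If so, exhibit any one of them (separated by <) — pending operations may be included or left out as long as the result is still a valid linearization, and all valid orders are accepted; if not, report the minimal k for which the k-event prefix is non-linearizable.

linearizable — witness: e1 < e2 < e3 < e4 < e5

step 1: e1 read() → 9 — value 9
step 2: e2 read() → 9 — value 9
step 3: e3 read() → 9 — value 9
step 4: e4 read() → 9 — value 9
step 5: e5 write(24) — value 24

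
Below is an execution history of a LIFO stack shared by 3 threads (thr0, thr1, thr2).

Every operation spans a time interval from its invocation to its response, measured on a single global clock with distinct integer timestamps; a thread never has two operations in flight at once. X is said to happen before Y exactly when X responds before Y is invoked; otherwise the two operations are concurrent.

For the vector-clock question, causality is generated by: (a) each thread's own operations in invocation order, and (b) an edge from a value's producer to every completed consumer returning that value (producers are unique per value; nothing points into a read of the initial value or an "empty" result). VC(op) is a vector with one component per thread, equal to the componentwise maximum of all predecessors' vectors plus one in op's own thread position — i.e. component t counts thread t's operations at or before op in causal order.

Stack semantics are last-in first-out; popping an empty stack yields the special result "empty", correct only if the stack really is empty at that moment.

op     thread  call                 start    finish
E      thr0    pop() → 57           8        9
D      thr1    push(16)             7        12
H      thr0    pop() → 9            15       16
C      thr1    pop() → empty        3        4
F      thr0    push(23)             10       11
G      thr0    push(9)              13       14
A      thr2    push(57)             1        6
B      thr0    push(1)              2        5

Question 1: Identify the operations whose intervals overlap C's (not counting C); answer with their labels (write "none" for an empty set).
C runs from 3 to 4; window-overlapping ops are concurrent
A [1,6]: concurrent
B [2,5]: concurrent
D [7,12]: after
E [8,9]: after
F [10,11]: after
G [13,14]: after
H [15,16]: after

A, B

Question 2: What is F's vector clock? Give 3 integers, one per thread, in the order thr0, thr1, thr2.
VC(A, invoked at 1): no causal predecessors; +1 on thr2 → (0, 0, 1)
VC(C, invoked at 3): no causal predecessors; +1 on thr1 → (0, 1, 0)
VC(B, invoked at 2): no causal predecessors; +1 on thr0 → (1, 0, 0)
D, invoked 7, takes VC(C)=(0, 1, 0) under max, adds 1 for thr1 → (0, 2, 0)
E, invoked 8, takes VC(A)=(0, 0, 1), VC(B)=(1, 0, 0) under max, adds 1 for thr0 → (2, 0, 1)
F, invoked 10, takes VC(E)=(2, 0, 1) under max, adds 1 for thr0 → (3, 0, 1)
G, invoked 13, takes VC(F)=(3, 0, 1) under max, adds 1 for thr0 → (4, 0, 1)
H, invoked 15, takes VC(G)=(4, 0, 1) under max, adds 1 for thr0 → (5, 0, 1)
target: VC(F) = (3, 0, 1)

(3, 0, 1)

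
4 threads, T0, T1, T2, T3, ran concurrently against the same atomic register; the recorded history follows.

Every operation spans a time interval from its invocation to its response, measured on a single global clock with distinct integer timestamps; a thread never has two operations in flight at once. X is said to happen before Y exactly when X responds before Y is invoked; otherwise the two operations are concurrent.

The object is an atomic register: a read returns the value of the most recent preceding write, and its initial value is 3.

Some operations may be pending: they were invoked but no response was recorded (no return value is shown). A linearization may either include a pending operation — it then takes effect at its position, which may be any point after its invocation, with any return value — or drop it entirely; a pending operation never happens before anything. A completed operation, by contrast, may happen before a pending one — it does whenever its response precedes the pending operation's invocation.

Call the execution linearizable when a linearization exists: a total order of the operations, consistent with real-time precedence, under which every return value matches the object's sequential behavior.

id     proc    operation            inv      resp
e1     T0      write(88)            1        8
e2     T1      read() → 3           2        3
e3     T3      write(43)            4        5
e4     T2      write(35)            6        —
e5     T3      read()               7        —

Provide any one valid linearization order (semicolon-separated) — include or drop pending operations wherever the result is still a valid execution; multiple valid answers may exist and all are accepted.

1. e2 read() → 3, leaving value 3
2. e1 write(88), leaving value 88
3. e3 write(43), leaving value 43

e2; e1; e3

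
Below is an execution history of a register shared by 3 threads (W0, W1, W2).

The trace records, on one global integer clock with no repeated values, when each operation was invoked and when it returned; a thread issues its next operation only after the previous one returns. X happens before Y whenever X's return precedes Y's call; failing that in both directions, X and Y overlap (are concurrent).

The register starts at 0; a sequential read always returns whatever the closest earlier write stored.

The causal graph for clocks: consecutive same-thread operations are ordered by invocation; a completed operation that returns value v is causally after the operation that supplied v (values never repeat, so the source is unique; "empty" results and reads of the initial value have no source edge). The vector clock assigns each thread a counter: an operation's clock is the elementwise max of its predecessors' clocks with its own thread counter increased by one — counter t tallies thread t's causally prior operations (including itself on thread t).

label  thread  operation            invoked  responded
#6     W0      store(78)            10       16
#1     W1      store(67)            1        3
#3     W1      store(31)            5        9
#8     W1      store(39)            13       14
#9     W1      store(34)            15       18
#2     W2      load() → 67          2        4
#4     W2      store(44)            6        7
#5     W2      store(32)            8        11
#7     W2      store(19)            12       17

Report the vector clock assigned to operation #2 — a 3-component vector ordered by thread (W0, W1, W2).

(0, 1, 1)

invoked at 1, #1 has no predecessors; its own W1 bump gives (0, 1, 0)
invoked at 10, #6 has no predecessors; its own W0 bump gives (1, 0, 0)
#2 (invocation 2): componentwise max over VC(#1)=(0, 1, 0), +1 at W2, giving (0, 1, 1)
#3 (invocation 5): componentwise max over VC(#1)=(0, 1, 0), +1 at W1, giving (0, 2, 0)
#4 (invocation 6): componentwise max over VC(#2)=(0, 1, 1), +1 at W2, giving (0, 1, 2)
#8 (invocation 13): componentwise max over VC(#3)=(0, 2, 0), +1 at W1, giving (0, 3, 0)
#5 (invocation 8): componentwise max over VC(#4)=(0, 1, 2), +1 at W2, giving (0, 1, 3)
#9 (invocation 15): componentwise max over VC(#8)=(0, 3, 0), +1 at W1, giving (0, 4, 0)
#7 (invocation 12): componentwise max over VC(#5)=(0, 1, 3), +1 at W2, giving (0, 1, 4)
target: VC(#2) = (0, 1, 1)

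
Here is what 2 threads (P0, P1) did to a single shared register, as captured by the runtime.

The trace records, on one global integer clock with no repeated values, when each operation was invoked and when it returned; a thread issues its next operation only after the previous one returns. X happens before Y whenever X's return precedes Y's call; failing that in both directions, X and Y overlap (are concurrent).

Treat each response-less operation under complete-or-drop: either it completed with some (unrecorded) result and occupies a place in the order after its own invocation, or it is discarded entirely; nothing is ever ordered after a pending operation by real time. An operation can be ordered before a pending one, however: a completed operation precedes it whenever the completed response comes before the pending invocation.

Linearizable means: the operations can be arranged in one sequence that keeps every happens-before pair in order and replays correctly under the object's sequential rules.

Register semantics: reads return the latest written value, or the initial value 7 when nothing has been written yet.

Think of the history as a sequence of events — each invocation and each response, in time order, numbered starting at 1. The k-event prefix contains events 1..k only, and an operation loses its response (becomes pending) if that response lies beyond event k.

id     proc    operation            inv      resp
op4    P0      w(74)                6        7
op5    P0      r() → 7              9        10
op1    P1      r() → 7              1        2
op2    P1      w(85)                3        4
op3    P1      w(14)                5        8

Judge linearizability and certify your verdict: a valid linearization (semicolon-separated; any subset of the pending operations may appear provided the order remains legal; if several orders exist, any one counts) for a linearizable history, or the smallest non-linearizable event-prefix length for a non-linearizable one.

not linearizable — minimal violating prefix: 10 events

prefix check: 1..9 passes, 1..10 fails once op5's time-10 response joins
2 orders of the 5 completed register ops respect real time; none is legal
one such order, op1, op2, op3, op4, op5, breaks at step 5 where op5 r() → 7 is illegal
one such order, op1, op2, op4, op3, op5, breaks at step 5 where op5 r() → 7 is illegal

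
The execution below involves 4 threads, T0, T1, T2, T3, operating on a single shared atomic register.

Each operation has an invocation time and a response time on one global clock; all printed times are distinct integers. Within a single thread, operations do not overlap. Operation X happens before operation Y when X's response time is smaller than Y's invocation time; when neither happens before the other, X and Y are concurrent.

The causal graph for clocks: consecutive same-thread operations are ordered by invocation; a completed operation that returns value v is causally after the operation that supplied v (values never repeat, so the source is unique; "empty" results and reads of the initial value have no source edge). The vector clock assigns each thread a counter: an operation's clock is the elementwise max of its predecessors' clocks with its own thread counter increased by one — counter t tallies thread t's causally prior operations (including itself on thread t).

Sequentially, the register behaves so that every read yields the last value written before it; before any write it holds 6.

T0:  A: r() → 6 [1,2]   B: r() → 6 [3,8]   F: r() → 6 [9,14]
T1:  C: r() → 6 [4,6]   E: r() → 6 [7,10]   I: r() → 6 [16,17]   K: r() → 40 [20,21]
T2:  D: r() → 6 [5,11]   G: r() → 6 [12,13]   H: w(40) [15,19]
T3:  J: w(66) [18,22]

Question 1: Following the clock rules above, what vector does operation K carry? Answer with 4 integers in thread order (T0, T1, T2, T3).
Answer: (0, 4, 3, 0)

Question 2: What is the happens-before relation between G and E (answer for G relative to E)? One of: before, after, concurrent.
Answer: after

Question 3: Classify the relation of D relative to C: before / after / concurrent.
Answer: concurrent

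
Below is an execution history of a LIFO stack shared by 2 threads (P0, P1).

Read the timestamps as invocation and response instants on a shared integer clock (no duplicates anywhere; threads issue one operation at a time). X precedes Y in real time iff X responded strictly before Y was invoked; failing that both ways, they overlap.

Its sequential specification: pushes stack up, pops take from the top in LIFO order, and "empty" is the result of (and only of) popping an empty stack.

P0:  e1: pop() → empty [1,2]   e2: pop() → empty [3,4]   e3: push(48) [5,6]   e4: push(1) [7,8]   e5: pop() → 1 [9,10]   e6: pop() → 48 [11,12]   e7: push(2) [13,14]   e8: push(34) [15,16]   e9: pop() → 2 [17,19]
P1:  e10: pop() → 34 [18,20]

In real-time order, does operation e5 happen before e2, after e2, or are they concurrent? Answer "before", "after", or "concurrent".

after

e5 spans [9,10], e2 spans [3,4]
resp(e2)=4 < inv(e5)=9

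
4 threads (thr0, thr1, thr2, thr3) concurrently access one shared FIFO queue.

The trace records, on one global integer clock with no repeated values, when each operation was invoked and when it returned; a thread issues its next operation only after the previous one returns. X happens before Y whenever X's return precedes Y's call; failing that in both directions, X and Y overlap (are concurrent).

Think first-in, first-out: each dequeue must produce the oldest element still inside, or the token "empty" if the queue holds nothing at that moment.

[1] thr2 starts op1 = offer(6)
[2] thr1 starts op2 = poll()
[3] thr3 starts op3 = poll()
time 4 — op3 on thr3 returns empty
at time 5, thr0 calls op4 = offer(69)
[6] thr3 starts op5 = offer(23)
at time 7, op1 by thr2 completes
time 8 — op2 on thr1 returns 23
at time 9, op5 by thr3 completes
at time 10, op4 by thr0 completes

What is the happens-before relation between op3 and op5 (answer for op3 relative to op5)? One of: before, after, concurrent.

before

op3 spans [3,4], op5 spans [6,9]
resp(op3)=4 < inv(op5)=6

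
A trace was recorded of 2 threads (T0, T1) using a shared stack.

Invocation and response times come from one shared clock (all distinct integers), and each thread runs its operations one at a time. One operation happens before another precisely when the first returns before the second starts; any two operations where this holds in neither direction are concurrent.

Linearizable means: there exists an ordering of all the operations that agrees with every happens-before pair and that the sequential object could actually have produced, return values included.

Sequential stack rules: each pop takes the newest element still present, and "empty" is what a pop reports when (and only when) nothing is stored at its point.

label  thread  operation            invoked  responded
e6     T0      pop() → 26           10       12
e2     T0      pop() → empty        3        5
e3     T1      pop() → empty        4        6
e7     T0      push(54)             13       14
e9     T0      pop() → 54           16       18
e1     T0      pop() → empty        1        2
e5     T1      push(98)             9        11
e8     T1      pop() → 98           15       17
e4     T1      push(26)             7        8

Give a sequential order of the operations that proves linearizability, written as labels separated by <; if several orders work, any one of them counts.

after step 1 (e1 pop() → empty): stack <>
after step 2 (e2 pop() → empty): stack <>
after step 3 (e3 pop() → empty): stack <>
after step 4 (e4 push(26)): stack <26>
after step 5 (e6 pop() → 26): stack <>
after step 6 (e5 push(98)): stack <98>
after step 7 (e7 push(54)): stack <98,54>
after step 8 (e9 pop() → 54): stack <98>
after step 9 (e8 pop() → 98): stack <>

e1 < e2 < e3 < e4 < e6 < e5 < e7 < e9 < e8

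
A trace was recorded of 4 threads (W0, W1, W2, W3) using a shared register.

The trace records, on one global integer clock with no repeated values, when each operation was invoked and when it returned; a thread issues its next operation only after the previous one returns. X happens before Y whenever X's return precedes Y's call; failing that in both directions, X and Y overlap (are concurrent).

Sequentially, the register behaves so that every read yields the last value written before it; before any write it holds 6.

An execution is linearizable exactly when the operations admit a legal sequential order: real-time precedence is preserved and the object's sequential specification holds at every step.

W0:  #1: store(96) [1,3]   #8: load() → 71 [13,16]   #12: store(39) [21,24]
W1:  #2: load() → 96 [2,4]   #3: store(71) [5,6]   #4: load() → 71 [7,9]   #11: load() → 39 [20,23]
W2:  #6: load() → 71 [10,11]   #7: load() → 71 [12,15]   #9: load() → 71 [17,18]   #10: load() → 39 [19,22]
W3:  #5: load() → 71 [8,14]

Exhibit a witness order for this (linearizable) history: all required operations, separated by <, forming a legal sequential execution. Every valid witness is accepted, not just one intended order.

#1 < #2 < #3 < #4 < #5 < #6 < #7 < #8 < #9 < #12 < #10 < #11

step 1: #1 store(96) — value 96
step 2: #2 load() → 96 — value 96
step 3: #3 store(71) — value 71
step 4: #4 load() → 71 — value 71
step 5: #5 load() → 71 — value 71
step 6: #6 load() → 71 — value 71
step 7: #7 load() → 71 — value 71
step 8: #8 load() → 71 — value 71
step 9: #9 load() → 71 — value 71
step 10: #12 store(39) — value 39
step 11: #10 load() → 39 — value 39
step 12: #11 load() → 39 — value 39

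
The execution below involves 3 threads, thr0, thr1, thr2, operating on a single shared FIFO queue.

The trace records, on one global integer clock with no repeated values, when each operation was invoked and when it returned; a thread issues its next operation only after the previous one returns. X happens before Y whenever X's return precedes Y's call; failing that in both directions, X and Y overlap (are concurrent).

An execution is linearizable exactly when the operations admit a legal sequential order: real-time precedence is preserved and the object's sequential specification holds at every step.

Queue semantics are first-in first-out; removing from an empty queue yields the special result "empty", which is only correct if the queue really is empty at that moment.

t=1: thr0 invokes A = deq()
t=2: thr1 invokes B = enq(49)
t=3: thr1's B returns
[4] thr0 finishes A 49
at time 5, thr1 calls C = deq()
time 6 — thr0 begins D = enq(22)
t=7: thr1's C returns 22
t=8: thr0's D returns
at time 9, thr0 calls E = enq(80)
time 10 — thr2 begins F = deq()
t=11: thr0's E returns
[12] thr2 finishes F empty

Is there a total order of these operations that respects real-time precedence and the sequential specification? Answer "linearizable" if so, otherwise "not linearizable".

linearizable

a witness: B, A, D, C, F, E
step 1: B enq(49) — queue <49>
step 2: A deq() → 49 — queue <>
step 3: D enq(22) — queue <22>
step 4: C deq() → 22 — queue <>
step 5: F deq() → empty — queue <>
step 6: E enq(80) — queue <80>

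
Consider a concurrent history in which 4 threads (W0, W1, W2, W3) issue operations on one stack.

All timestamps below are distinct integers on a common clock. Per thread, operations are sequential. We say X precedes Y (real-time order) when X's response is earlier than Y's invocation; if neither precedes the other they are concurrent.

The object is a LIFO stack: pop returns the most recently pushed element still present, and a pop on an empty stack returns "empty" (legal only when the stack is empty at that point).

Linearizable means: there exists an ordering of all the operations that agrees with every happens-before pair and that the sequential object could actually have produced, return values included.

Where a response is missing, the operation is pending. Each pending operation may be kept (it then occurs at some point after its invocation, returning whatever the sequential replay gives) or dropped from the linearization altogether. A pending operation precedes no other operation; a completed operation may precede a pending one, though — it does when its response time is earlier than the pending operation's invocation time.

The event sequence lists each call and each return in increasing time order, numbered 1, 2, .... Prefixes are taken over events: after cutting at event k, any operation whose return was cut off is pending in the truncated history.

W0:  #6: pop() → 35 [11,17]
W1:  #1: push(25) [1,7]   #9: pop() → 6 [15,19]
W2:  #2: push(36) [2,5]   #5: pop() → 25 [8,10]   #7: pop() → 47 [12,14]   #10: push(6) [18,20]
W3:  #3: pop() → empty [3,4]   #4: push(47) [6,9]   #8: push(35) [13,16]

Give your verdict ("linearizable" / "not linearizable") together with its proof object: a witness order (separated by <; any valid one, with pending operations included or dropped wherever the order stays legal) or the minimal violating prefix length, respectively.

linearizable — witness: #3 < #2 < #1 < #5 < #4 < #7 < #8 < #6 < #10 < #9

step 1: #3 pop() → empty — stack <>
step 2: #2 push(36) — stack <36>
step 3: #1 push(25) — stack <36,25>
step 4: #5 pop() → 25 — stack <36>
step 5: #4 push(47) — stack <36,47>
step 6: #7 pop() → 47 — stack <36>
step 7: #8 push(35) — stack <36,35>
step 8: #6 pop() → 35 — stack <36>
step 9: #10 push(6) — stack <36,6>
step 10: #9 pop() → 6 — stack <36>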